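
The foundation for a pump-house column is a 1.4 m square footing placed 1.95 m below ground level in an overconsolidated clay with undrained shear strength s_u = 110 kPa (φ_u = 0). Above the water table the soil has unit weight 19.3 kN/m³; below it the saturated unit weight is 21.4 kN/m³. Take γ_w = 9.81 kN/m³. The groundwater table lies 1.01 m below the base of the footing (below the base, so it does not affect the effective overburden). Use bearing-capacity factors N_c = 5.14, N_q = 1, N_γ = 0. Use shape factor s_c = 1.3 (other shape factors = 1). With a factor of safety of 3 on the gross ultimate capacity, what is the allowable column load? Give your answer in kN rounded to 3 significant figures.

P_all ≈ 505 kN

Overburden at base level: q = 19.3 × 1.95 = 37.635 kPa.
Cohesion term c·N_c·s_c = 110 × 5.14 × 1.3 = 735.02 kPa; surcharge term q·N_q = 37.635 × 1 = 37.635 kPa.
q_ult = 735.02 + 37.635 = 772.65 kPa.
Gross allowable pressure q_all = 772.65 / 3 = 257.55 kPa.
Footing area = 1.96 m², so allowable column load = 257.55 × 1.96 = 504.8 kN.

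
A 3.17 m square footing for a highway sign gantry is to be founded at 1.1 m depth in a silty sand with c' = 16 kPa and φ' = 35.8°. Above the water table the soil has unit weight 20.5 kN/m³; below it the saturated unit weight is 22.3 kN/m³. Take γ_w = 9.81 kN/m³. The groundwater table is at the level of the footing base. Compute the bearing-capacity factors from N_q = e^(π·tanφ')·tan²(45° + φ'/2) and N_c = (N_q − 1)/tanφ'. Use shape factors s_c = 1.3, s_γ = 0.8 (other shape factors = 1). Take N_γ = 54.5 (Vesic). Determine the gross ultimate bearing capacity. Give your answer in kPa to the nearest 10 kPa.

q_ult ≈ 2730 kPa

tan35.8° = 0.7212, so N_q = e^(π×0.7212)·tan²(62.9°) = 9.639 × 3.819 = 36.81.
N_c = (36.81 − 1)/tan35.8° = 49.65.
q = γ·D_f = 20.5 × 1.1 = 22.55 kPa.
For the ½γBN_γ term take γ' = 22.3 − 9.81 = 12.49 kN/m³ (soil below base is submerged).
c·N_c·s_c = 16 × 49.649 × 1.3 = 1032.7 kPa
q·N_q = 22.55 × 36.808 = 830.02 kPa
0.5·γ·B·N_γ·s_γ = 0.5 × 12.49 × 3.17 × 54.5 × 0.8 = 863.13 kPa
q_ult = 1032.7 + 830.02 + 863.13 = 2725.9 kPa.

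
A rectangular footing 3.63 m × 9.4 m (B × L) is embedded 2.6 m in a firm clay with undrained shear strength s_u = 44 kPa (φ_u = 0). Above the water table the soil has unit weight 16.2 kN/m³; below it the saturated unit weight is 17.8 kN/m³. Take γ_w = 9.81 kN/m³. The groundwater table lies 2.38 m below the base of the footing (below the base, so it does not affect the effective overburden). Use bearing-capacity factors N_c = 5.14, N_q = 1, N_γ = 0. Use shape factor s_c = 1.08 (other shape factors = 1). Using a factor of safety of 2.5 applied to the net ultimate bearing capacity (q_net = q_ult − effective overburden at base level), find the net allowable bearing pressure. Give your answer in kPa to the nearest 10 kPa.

q_all(net) ≈ 100 kPa

q = γ·D_f = 16.2 × 2.6 = 42.12 kPa.
c·N_c·s_c = 44 × 5.14 × 1.08 = 244.25 kPa
q·N_q = 42.12 × 1 = 42.12 kPa
q_ult = 244.25 + 42.12 = 286.37 kPa.
Net ultimate: q_net = 286.37 − 42.12 = 244.25 kPa.
q_all(net) = 244.25 / 2.5 = 97.701 kPa.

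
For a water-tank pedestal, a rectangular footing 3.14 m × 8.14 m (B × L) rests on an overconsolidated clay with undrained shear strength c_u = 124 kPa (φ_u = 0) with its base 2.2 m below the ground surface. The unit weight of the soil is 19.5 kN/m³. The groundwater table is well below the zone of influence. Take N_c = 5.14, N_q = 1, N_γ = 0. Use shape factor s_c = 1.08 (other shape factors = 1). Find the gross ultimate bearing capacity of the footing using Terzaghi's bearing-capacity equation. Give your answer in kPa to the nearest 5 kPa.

q = γ·D_f = 19.5 × 2.2 = 42.9 kPa.
c·N_c·s_c = 124 × 5.14 × 1.08 = 688.35 kPa
q·N_q = 42.9 × 1 = 42.9 kPa
q_ult = 688.35 + 42.9 = 731.25 kPa.

q_ult ≈ 730 kPa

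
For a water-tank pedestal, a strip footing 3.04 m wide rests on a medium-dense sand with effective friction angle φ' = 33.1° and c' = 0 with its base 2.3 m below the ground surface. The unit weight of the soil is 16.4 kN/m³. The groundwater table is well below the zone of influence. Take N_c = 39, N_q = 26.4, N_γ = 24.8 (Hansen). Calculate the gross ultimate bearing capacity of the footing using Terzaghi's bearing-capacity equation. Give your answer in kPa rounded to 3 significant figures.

q = γ·D_f = 16.4 × 2.3 = 37.72 kPa.
q·N_q = 37.72 × 26.4 = 995.81 kPa
0.5·γ·B·N_γ = 0.5 × 16.4 × 3.04 × 24.8 = 618.21 kPa
q_ult = 995.81 + 618.21 = 1614 kPa.

q_ult ≈ 1610 kPa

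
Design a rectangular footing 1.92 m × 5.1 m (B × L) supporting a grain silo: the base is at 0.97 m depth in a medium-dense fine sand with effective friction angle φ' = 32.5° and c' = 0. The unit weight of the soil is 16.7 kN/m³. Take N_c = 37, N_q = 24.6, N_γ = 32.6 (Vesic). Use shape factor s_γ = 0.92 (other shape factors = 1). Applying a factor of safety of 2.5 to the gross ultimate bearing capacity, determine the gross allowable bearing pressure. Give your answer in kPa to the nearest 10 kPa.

q_all ≈ 350 kPa

Overburden at base level: q = 16.7 × 0.97 = 16.199 kPa.
Surcharge term q·N_q = 16.199 × 24.6 = 398.5 kPa; self-weight term 0.5·γ·B·N_γ·s_γ = 0.5 × 16.7 × 1.92 × 32.6 × 0.92 = 480.83 kPa.
q_ult = 398.5 + 480.83 = 879.33 kPa.
q_all = q_ult / FS = 879.33 / 2.5 = 351.73 kPa.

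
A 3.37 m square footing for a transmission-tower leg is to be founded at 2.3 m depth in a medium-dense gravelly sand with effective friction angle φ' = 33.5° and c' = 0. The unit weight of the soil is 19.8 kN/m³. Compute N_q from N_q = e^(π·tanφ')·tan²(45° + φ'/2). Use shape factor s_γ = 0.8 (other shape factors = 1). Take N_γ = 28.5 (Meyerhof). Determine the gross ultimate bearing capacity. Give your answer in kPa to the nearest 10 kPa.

tan33.5° = 0.6619, so N_q = e^(π×0.6619)·tan²(61.75°) = 7.999 × 3.464 = 27.71.
Effective surcharge at the founding depth q = γ·D_f = 19.8 × 2.3 = 45.54 kPa.
q_ult = q·N_q + 0.5·γ·B·N_γ·s_γ
     = 45.54 × 27.707 + 0.5 × 19.8 × 3.37 × 28.5 × 0.8
     = 1261.8 + 760.68 = 2022.5 kPa.

q_ult ≈ 2020 kPa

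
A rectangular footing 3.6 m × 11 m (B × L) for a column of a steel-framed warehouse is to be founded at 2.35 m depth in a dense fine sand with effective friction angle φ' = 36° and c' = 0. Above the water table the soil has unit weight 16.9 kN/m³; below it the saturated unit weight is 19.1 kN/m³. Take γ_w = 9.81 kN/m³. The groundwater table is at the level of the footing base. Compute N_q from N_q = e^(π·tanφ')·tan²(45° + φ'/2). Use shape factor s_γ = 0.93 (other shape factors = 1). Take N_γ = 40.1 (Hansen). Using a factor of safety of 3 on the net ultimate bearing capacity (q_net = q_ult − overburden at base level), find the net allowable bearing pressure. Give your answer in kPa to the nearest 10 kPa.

q_all(net) ≈ 690 kPa

N_q = e^(π·tan36°)·tan²(63°) = 37.75.
Effective surcharge at the founding depth q = γ·D_f = 16.9 × 2.35 = 39.715 kPa.
The water table coincides with the base, so in the self-weight term γ → γ' = 9.29 kN/m³.
q_ult = q·N_q + 0.5·γ·B·N_γ·s_γ
     = 39.715 × 37.752 + 0.5 × 9.29 × 3.6 × 40.1 × 0.93
     = 1499.3 + 623.61 = 2123 kPa.
q_net = 2123 − 39.715 = 2083.2 kPa.
q_all(net) = 2083.2 / 3 = 694.41 kPa.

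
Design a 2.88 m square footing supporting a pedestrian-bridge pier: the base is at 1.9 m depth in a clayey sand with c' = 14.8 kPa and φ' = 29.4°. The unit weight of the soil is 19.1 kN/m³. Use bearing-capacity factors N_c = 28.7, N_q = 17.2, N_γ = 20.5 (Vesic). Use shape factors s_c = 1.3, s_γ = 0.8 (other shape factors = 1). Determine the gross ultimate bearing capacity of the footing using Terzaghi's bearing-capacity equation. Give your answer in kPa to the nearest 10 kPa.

q = γ·D_f = 19.1 × 1.9 = 36.29 kPa.
c·N_c·s_c = 14.8 × 28.7 × 1.3 = 552.19 kPa
q·N_q = 36.29 × 17.2 = 624.19 kPa
0.5·γ·B·N_γ·s_γ = 0.5 × 19.1 × 2.88 × 20.5 × 0.8 = 451.07 kPa
q_ult = 552.19 + 624.19 + 451.07 = 1627.4 kPa.

q_ult ≈ 1630 kPa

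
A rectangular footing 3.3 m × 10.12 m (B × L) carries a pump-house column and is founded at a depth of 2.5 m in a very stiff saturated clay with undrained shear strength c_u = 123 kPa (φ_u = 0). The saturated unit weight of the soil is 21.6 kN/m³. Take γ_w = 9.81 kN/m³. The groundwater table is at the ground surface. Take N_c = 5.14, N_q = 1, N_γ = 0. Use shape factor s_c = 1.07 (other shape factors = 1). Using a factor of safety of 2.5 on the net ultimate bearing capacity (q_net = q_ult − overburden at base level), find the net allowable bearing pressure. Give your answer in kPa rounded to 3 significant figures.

q_all(net) ≈ 271 kPa

Water table at ground surface, so effective unit weight γ' = 21.6 − 9.81 = 11.79 kN/m³ is used throughout; overburden q = 11.79 × 2.5 = 29.475 kPa.
Cohesion term c·N_c·s_c = 123 × 5.14 × 1.07 = 676.48 kPa; surcharge term q·N_q = 29.475 × 1 = 29.475 kPa.
q_ult = 676.48 + 29.475 = 705.95 kPa.
q_net = 705.95 − 29.475 = 676.48 kPa.
q_all(net) = 676.48 / 2.5 = 270.59 kPa.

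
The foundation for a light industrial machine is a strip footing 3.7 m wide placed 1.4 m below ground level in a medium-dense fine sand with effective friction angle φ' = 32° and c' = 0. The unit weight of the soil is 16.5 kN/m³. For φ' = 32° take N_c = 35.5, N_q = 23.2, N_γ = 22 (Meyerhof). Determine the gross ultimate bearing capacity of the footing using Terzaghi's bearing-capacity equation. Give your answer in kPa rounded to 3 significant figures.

q_ult ≈ 1210 kPa

q = γ·D_f = 16.5 × 1.4 = 23.1 kPa.
q·N_q = 23.1 × 23.2 = 535.92 kPa
0.5·γ·B·N_γ = 0.5 × 16.5 × 3.7 × 22 = 671.55 kPa
q_ult = 535.92 + 671.55 = 1207.5 kPa.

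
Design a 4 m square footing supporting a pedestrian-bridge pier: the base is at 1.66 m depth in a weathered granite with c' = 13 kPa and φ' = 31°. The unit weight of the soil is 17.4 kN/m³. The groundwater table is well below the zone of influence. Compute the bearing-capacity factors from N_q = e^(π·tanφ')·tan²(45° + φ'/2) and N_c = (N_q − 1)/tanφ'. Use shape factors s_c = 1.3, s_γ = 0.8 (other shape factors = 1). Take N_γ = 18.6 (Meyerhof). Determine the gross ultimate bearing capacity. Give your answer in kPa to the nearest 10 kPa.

q_ult ≈ 1670 kPa

tan31° = 0.6009, so N_q = e^(π×0.6009)·tan²(60.5°) = 6.604 × 3.124 = 20.63.
N_c = (20.63 − 1)/tan31° = 32.67.
Overburden at base level: q = 17.4 × 1.66 = 28.884 kPa.
Cohesion term c·N_c·s_c = 13 × 32.671 × 1.3 = 552.14 kPa; surcharge term q·N_q = 28.884 × 20.631 = 595.9 kPa; self-weight term 0.5·γ·B·N_γ·s_γ = 0.5 × 17.4 × 4 × 18.6 × 0.8 = 517.82 kPa.
q_ult = 552.14 + 595.9 + 517.82 = 1665.9 kPa.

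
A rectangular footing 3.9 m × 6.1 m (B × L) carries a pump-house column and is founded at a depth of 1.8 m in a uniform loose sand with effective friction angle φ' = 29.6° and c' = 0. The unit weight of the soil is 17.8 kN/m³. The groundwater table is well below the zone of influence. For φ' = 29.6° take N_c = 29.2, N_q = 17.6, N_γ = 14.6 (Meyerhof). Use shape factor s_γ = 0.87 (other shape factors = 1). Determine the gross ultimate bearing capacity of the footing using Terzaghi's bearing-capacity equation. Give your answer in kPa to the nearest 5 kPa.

Overburden at base level: q = 17.8 × 1.8 = 32.04 kPa.
Surcharge term q·N_q = 32.04 × 17.6 = 563.9 kPa; self-weight term 0.5·γ·B·N_γ·s_γ = 0.5 × 17.8 × 3.9 × 14.6 × 0.87 = 440.89 kPa.
q_ult = 563.9 + 440.89 = 1004.8 kPa.

q_ult ≈ 1005 kPa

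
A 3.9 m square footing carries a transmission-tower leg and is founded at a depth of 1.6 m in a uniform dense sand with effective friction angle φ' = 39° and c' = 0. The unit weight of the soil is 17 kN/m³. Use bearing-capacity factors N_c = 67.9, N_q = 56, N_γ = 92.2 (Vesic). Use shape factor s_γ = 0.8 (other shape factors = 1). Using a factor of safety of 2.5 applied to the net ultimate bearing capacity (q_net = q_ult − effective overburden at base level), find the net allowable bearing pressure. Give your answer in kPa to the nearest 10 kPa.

Effective surcharge at the founding depth q = γ·D_f = 17 × 1.6 = 27.2 kPa.
q_ult = q·N_q + 0.5·γ·B·N_γ·s_γ
     = 27.2 × 56 + 0.5 × 17 × 3.9 × 92.2 × 0.8
     = 1523.2 + 2445.1 = 3968.3 kPa.
Net ultimate: q_net = 3968.3 − 27.2 = 3941.1 kPa.
q_all(net) = 3941.1 / 2.5 = 1576.5 kPa.

q_all(net) ≈ 1580 kPa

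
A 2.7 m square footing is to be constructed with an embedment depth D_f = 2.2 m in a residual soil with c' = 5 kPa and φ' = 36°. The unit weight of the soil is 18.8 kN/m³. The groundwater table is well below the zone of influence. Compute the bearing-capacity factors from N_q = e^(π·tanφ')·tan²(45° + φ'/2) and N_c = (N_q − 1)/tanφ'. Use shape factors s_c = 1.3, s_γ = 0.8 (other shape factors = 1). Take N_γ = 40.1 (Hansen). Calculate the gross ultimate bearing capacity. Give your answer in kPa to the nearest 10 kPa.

tan36° = 0.7265, so N_q = e^(π×0.7265)·tan²(63°) = 9.801 × 3.852 = 37.75.
N_c = (37.75 − 1)/tan36° = 50.59.
Effective surcharge at the founding depth q = γ·D_f = 18.8 × 2.2 = 41.36 kPa.
q_ult = c·N_c·s_c + q·N_q + 0.5·γ·B·N_γ·s_γ
     = 5 × 50.585 × 1.3 + 41.36 × 37.752 + 0.5 × 18.8 × 2.7 × 40.1 × 0.8
     = 328.81 + 1561.4 + 814.19 = 2704.4 kPa.

q_ult ≈ 2700 kPa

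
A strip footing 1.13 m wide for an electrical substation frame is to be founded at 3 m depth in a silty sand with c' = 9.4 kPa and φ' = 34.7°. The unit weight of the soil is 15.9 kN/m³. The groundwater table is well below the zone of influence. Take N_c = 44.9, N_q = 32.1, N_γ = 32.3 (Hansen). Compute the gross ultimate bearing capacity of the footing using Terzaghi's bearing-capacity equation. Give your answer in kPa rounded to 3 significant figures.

q_ult ≈ 2240 kPa

Effective surcharge at the founding depth q = γ·D_f = 15.9 × 3 = 47.7 kPa.
q_ult = c·N_c + q·N_q + 0.5·γ·B·N_γ
     = 9.4 × 44.9 + 47.7 × 32.1 + 0.5 × 15.9 × 1.13 × 32.3
     = 422.06 + 1531.2 + 290.17 = 2243.4 kPa.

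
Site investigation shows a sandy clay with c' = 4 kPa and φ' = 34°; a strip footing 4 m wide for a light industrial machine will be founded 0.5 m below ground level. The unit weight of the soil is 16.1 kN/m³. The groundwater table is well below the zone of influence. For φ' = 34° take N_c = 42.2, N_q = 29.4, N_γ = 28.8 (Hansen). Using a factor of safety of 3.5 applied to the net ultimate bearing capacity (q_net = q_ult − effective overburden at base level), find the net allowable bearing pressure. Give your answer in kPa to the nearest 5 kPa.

q = γ·D_f = 16.1 × 0.5 = 8.05 kPa.
c·N_c = 4 × 42.2 = 168.8 kPa
q·N_q = 8.05 × 29.4 = 236.67 kPa
0.5·γ·B·N_γ = 0.5 × 16.1 × 4 × 28.8 = 927.36 kPa
q_ult = 168.8 + 236.67 + 927.36 = 1332.8 kPa.
Net ultimate: q_net = 1332.8 − 8.05 = 1324.8 kPa.
q_all(net) = 1324.8 / 3.5 = 378.51 kPa.

q_all(net) ≈ 380 kPa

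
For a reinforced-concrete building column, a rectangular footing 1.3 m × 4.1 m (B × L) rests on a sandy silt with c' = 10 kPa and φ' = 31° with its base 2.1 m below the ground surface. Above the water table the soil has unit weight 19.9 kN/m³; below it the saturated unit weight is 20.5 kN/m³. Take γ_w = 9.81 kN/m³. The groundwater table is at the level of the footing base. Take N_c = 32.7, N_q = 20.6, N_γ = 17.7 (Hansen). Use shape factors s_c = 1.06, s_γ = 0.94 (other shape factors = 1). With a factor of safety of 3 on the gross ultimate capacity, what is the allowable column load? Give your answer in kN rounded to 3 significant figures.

P_all ≈ 2350 kN

q = γ·D_f = 19.9 × 2.1 = 41.79 kPa.
For the ½γBN_γ term take γ' = 20.5 − 9.81 = 10.69 kN/m³ (soil below base is submerged).
c·N_c·s_c = 10 × 32.7 × 1.06 = 346.62 kPa
q·N_q = 41.79 × 20.6 = 860.87 kPa
0.5·γ·B·N_γ·s_γ = 0.5 × 10.69 × 1.3 × 17.7 × 0.94 = 115.61 kPa
q_ult = 346.62 + 860.87 + 115.61 = 1323.1 kPa.
Gross allowable pressure q_all = 1323.1 / 3 = 441.03 kPa.
Footing area = 5.33 m², so allowable column load = 441.03 × 5.33 = 2350.7 kN.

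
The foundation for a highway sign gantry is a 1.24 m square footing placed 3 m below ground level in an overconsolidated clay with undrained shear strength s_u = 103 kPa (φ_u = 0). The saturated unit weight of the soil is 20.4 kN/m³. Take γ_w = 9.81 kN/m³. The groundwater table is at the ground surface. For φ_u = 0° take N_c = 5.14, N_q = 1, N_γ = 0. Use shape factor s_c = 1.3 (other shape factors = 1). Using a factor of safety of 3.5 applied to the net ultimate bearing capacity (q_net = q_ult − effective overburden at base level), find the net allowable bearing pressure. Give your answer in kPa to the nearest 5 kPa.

q_all(net) ≈ 195 kPa

Water table at ground surface, so effective unit weight γ' = 20.4 − 9.81 = 10.59 kN/m³ is used throughout; overburden q = 10.59 × 3 = 31.77 kPa.
Cohesion term c·N_c·s_c = 103 × 5.14 × 1.3 = 688.25 kPa; surcharge term q·N_q = 31.77 × 1 = 31.77 kPa.
q_ult = 688.25 + 31.77 = 720.02 kPa.
Net ultimate: q_net = 720.02 − 31.77 = 688.25 kPa.
q_all(net) = 688.25 / 3.5 = 196.64 kPa.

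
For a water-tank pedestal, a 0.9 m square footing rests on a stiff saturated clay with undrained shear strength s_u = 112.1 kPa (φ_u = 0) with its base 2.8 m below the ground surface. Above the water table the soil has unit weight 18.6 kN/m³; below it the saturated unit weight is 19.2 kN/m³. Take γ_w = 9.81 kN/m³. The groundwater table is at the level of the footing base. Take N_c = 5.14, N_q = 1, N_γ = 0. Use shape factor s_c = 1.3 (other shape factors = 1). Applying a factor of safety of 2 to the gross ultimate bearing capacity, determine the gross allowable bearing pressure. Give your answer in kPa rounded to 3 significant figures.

Overburden at base level: q = 18.6 × 2.8 = 52.08 kPa.
Cohesion term c·N_c·s_c = 112.1 × 5.14 × 1.3 = 749.05 kPa; surcharge term q·N_q = 52.08 × 1 = 52.08 kPa.
q_ult = 749.05 + 52.08 = 801.13 kPa.
q_all = q_ult / FS = 801.13 / 2 = 400.57 kPa.

q_all ≈ 401 kPa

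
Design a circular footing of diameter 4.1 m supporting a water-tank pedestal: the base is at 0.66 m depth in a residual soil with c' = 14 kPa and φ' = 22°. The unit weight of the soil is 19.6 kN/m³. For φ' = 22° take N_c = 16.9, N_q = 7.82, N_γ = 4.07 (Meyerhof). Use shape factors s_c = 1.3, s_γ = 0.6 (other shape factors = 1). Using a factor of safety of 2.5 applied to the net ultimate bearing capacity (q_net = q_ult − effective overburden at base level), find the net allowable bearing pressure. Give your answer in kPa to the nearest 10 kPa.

q = γ·D_f = 19.6 × 0.66 = 12.936 kPa.
c·N_c·s_c = 14 × 16.9 × 1.3 = 307.58 kPa
q·N_q = 12.936 × 7.82 = 101.16 kPa
0.5·γ·B·N_γ·s_γ = 0.5 × 19.6 × 4.1 × 4.07 × 0.6 = 98.12 kPa
q_ult = 307.58 + 101.16 + 98.12 = 506.86 kPa.
Net ultimate: q_net = 506.86 − 12.936 = 493.92 kPa.
q_all(net) = 493.92 / 2.5 = 197.57 kPa.

q_all(net) ≈ 200 kPa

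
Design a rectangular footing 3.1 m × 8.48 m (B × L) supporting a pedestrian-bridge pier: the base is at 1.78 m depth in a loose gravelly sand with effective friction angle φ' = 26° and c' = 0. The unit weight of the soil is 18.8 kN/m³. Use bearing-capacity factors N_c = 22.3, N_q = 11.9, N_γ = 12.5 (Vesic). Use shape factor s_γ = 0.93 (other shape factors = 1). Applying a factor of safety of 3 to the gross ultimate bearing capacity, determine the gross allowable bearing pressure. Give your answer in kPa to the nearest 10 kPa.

q_all ≈ 250 kPa

Effective surcharge at the founding depth q = γ·D_f = 18.8 × 1.78 = 33.464 kPa.
q_ult = q·N_q + 0.5·γ·B·N_γ·s_γ
     = 33.464 × 11.9 + 0.5 × 18.8 × 3.1 × 12.5 × 0.93
     = 398.22 + 338.75 = 736.97 kPa.
q_all = q_ult / FS = 736.97 / 3 = 245.66 kPa.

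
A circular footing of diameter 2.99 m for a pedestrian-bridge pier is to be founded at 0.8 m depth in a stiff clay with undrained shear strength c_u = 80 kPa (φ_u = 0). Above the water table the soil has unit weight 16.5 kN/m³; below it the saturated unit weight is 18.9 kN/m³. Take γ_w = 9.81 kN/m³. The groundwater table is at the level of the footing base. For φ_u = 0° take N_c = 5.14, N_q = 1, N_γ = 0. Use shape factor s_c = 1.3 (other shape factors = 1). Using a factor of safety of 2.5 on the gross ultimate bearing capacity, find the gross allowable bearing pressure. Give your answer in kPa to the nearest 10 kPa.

q = γ·D_f = 16.5 × 0.8 = 13.2 kPa.
c·N_c·s_c = 80 × 5.14 × 1.3 = 534.56 kPa
q·N_q = 13.2 × 1 = 13.2 kPa
q_ult = 534.56 + 13.2 = 547.76 kPa.
q_all = 547.76 / 2.5 = 219.1 kPa.

q_all ≈ 220 kPa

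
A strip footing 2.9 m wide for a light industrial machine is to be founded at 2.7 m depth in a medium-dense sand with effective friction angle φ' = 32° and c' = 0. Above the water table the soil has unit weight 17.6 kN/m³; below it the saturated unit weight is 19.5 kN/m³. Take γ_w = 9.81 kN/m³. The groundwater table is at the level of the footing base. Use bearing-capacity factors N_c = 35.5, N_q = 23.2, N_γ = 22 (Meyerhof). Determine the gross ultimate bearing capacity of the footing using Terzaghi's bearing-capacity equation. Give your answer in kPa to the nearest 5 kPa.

q_ult ≈ 1410 kPa

Overburden at base level: q = 17.6 × 2.7 = 47.52 kPa.
Below the base the soil is submerged, so the ½γBN_γ term uses γ' = 19.5 − 9.81 = 9.69 kN/m³.
Surcharge term q·N_q = 47.52 × 23.2 = 1102.5 kPa; self-weight term 0.5·γ·B·N_γ = 0.5 × 9.69 × 2.9 × 22 = 309.11 kPa.
q_ult = 1102.5 + 309.11 = 1411.6 kPa.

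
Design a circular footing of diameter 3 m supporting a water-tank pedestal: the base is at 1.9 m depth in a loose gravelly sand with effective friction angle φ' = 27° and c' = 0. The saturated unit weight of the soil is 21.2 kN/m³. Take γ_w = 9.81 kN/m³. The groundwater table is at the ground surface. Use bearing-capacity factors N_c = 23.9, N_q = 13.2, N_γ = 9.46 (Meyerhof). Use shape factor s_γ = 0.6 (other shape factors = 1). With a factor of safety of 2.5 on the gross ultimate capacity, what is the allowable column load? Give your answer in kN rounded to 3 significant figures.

P_all ≈ 1080 kN

γ' = 21.2 − 9.81 = 11.39 kN/m³ (submerged throughout). q = 11.39 × 1.9 = 21.641 kPa; the same γ' applies in the ½γBN_γ term.
q·N_q = 21.641 × 13.2 = 285.66 kPa
0.5·γ·B·N_γ·s_γ = 0.5 × 11.39 × 3 × 9.46 × 0.6 = 96.974 kPa
q_ult = 285.66 + 96.974 = 382.64 kPa.
Gross allowable pressure q_all = 382.64 / 2.5 = 153.05 kPa.
Footing area = 7.0686 m², so allowable column load = 153.05 × 7.0686 = 1081.9 kN.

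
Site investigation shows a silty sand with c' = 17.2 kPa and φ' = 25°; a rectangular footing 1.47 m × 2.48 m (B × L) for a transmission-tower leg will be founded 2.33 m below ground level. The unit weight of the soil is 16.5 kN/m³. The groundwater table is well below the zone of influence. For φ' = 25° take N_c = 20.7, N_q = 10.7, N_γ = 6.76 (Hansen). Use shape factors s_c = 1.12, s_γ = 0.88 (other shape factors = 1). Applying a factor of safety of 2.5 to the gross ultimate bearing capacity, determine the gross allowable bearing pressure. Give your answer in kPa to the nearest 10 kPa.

q_all ≈ 350 kPa

Effective surcharge at the founding depth q = γ·D_f = 16.5 × 2.33 = 38.445 kPa.
q_ult = c·N_c·s_c + q·N_q + 0.5·γ·B·N_γ·s_γ
     = 17.2 × 20.7 × 1.12 + 38.445 × 10.7 + 0.5 × 16.5 × 1.47 × 6.76 × 0.88
     = 398.76 + 411.36 + 72.144 = 882.27 kPa.
q_all = q_ult / FS = 882.27 / 2.5 = 352.91 kPa.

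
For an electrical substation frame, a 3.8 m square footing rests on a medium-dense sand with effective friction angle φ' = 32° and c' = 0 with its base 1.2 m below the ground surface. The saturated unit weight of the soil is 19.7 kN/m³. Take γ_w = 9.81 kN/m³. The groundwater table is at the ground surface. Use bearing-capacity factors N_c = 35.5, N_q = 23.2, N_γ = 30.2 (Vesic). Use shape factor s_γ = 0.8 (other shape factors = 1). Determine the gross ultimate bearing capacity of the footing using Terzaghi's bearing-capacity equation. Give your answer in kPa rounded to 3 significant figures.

q_ult ≈ 729 kPa

Water table at ground surface, so effective unit weight γ' = 19.7 − 9.81 = 9.89 kN/m³ is used throughout; overburden q = 9.89 × 1.2 = 11.868 kPa; the same γ' applies in the ½γBN_γ term.
Surcharge term q·N_q = 11.868 × 23.2 = 275.34 kPa; self-weight term 0.5·γ·B·N_γ·s_γ = 0.5 × 9.89 × 3.8 × 30.2 × 0.8 = 453.99 kPa.
q_ult = 275.34 + 453.99 = 729.33 kPa.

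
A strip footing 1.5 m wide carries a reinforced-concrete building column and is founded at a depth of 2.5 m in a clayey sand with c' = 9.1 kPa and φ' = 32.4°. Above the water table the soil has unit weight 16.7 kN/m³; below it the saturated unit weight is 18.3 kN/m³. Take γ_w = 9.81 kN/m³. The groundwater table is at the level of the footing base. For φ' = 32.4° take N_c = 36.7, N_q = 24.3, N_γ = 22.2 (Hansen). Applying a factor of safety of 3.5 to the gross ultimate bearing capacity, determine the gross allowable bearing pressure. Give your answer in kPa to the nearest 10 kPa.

q_all ≈ 430 kPa

Overburden at base level: q = 16.7 × 2.5 = 41.75 kPa.
Below the base the soil is submerged, so the ½γBN_γ term uses γ' = 18.3 − 9.81 = 8.49 kN/m³.
Cohesion term c·N_c = 9.1 × 36.7 = 333.97 kPa; surcharge term q·N_q = 41.75 × 24.3 = 1014.5 kPa; self-weight term 0.5·γ·B·N_γ = 0.5 × 8.49 × 1.5 × 22.2 = 141.36 kPa.
q_ult = 333.97 + 1014.5 + 141.36 = 1489.9 kPa.
q_all = q_ult / FS = 1489.9 / 3.5 = 425.67 kPa.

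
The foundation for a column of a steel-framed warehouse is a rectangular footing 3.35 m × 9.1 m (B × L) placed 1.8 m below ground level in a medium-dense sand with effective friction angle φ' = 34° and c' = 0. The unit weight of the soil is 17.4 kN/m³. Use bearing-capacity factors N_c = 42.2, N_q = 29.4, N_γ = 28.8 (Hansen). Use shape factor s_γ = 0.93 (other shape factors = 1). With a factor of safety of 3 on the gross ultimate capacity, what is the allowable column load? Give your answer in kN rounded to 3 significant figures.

q = γ·D_f = 17.4 × 1.8 = 31.32 kPa.
q·N_q = 31.32 × 29.4 = 920.81 kPa
0.5·γ·B·N_γ·s_γ = 0.5 × 17.4 × 3.35 × 28.8 × 0.93 = 780.62 kPa
q_ult = 920.81 + 780.62 = 1701.4 kPa.
Gross allowable pressure q_all = 1701.4 / 3 = 567.14 kPa.
Footing area = 30.485 m², so allowable column load = 567.14 × 30.485 = 17289 kN.

P_all ≈ 17300 kN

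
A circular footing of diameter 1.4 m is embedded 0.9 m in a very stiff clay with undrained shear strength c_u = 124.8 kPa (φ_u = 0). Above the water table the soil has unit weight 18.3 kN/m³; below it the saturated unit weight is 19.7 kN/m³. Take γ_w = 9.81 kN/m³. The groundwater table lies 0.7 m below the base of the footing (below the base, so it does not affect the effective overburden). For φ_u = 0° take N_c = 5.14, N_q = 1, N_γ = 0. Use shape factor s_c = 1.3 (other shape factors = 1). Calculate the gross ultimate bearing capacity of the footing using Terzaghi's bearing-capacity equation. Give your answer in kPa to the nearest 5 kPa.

q_ult ≈ 850 kPa

Effective surcharge at the founding depth q = γ·D_f = 18.3 × 0.9 = 16.47 kPa.
q_ult = c·N_c·s_c + q·N_q
     = 124.8 × 5.14 × 1.3 + 16.47 × 1
     = 833.91 + 16.47 = 850.38 kPa.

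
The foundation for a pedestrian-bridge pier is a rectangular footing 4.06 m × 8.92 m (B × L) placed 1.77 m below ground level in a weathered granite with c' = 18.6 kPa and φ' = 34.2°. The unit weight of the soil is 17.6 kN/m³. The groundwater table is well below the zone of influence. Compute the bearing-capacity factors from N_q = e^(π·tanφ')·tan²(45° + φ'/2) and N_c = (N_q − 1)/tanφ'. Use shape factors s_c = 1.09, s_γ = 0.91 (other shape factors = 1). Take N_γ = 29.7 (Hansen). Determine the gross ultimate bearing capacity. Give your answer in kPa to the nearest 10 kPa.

tan34.2° = 0.6796, so N_q = e^(π×0.6796)·tan²(62.1°) = 8.457 × 3.567 = 30.17.
N_c = (30.17 − 1)/tan34.2° = 42.92.
Overburden at base level: q = 17.6 × 1.77 = 31.152 kPa.
Cohesion term c·N_c·s_c = 18.6 × 42.919 × 1.09 = 870.14 kPa; surcharge term q·N_q = 31.152 × 30.168 = 939.78 kPa; self-weight term 0.5·γ·B·N_γ·s_γ = 0.5 × 17.6 × 4.06 × 29.7 × 0.91 = 965.62 kPa.
q_ult = 870.14 + 939.78 + 965.62 = 2775.5 kPa.

q_ult ≈ 2780 kPa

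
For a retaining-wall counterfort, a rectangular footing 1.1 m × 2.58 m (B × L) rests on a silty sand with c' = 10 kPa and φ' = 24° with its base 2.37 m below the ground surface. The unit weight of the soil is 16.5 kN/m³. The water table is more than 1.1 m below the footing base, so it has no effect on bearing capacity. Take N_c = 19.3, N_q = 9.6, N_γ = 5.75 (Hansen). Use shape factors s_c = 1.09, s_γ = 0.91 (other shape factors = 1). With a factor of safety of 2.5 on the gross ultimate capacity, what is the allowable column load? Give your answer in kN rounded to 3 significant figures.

Effective surcharge at the founding depth q = γ·D_f = 16.5 × 2.37 = 39.105 kPa.
q_ult = c·N_c·s_c + q·N_q + 0.5·γ·B·N_γ·s_γ
     = 10 × 19.3 × 1.09 + 39.105 × 9.6 + 0.5 × 16.5 × 1.1 × 5.75 × 0.91
     = 210.37 + 375.41 + 47.485 = 633.26 kPa.
Gross allowable pressure q_all = 633.26 / 2.5 = 253.31 kPa.
Footing area = 2.838 m², so allowable column load = 253.31 × 2.838 = 718.88 kN.

P_all ≈ 719 kN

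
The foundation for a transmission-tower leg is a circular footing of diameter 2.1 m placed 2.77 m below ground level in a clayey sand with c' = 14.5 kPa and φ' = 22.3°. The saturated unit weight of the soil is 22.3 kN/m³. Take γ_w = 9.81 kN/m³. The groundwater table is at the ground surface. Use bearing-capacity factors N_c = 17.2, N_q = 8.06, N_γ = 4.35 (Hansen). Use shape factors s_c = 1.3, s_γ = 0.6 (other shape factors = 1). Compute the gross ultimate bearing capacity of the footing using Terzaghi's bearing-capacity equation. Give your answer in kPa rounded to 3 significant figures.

γ' = 22.3 − 9.81 = 12.49 kN/m³ (submerged throughout). q = 12.49 × 2.77 = 34.597 kPa; the same γ' applies in the ½γBN_γ term.
c·N_c·s_c = 14.5 × 17.2 × 1.3 = 324.22 kPa
q·N_q = 34.597 × 8.06 = 278.85 kPa
0.5·γ·B·N_γ·s_γ = 0.5 × 12.49 × 2.1 × 4.35 × 0.6 = 34.229 kPa
q_ult = 324.22 + 278.85 + 34.229 = 637.3 kPa.

q_ult ≈ 637 kPa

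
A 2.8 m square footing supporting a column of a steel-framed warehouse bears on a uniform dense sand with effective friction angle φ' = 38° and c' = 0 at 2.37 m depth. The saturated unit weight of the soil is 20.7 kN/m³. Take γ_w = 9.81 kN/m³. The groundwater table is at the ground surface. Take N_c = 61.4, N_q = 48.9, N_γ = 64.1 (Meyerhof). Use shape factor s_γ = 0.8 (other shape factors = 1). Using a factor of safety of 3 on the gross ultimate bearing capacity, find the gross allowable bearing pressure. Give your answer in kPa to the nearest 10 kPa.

q_all ≈ 680 kPa

Water table at ground surface, so effective unit weight γ' = 20.7 − 9.81 = 10.89 kN/m³ is used throughout; overburden q = 10.89 × 2.37 = 25.809 kPa; the same γ' applies in the ½γBN_γ term.
Surcharge term q·N_q = 25.809 × 48.9 = 1262.1 kPa; self-weight term 0.5·γ·B·N_γ·s_γ = 0.5 × 10.89 × 2.8 × 64.1 × 0.8 = 781.81 kPa.
q_ult = 1262.1 + 781.81 = 2043.9 kPa.
q_all = 2043.9 / 3 = 681.3 kPa.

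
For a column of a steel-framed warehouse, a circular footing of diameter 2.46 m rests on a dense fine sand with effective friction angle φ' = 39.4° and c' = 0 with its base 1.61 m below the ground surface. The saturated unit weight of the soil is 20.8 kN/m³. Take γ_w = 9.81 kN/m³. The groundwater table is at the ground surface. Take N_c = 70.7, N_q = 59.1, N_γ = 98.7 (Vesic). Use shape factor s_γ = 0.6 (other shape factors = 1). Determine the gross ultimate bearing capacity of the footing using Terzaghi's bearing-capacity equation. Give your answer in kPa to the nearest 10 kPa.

q_ult ≈ 1850 kPa

γ' = 20.8 − 9.81 = 10.99 kN/m³ (submerged throughout). q = 10.99 × 1.61 = 17.694 kPa; the same γ' applies in the ½γBN_γ term.
q·N_q = 17.694 × 59.1 = 1045.7 kPa
0.5·γ·B·N_γ·s_γ = 0.5 × 10.99 × 2.46 × 98.7 × 0.6 = 800.52 kPa
q_ult = 1045.7 + 800.52 = 1846.2 kPa.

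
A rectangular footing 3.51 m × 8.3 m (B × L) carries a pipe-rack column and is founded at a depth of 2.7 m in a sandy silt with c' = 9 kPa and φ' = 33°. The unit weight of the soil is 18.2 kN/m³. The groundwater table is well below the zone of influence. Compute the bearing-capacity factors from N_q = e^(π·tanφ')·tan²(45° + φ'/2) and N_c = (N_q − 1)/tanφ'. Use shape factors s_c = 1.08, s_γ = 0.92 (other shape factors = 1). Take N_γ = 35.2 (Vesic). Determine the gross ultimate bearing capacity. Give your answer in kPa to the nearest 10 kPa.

tan33° = 0.6494, so N_q = e^(π×0.6494)·tan²(61.5°) = 7.692 × 3.392 = 26.09.
N_c = (26.09 − 1)/tan33° = 38.64.
Overburden at base level: q = 18.2 × 2.7 = 49.14 kPa.
Cohesion term c·N_c·s_c = 9 × 38.638 × 1.08 = 375.56 kPa; surcharge term q·N_q = 49.14 × 26.092 = 1282.2 kPa; self-weight term 0.5·γ·B·N_γ·s_γ = 0.5 × 18.2 × 3.51 × 35.2 × 0.92 = 1034.4 kPa.
q_ult = 375.56 + 1282.2 + 1034.4 = 2692.1 kPa.

q_ult ≈ 2690 kPa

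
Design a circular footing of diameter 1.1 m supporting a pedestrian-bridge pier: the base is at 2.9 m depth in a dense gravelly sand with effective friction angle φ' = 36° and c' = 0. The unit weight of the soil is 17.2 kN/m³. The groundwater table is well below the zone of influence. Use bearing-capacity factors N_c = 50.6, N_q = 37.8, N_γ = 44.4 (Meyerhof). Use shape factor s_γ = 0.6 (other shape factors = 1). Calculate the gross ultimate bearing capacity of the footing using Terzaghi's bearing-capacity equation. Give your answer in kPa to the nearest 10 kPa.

q_ult ≈ 2140 kPa

Overburden at base level: q = 17.2 × 2.9 = 49.88 kPa.
Surcharge term q·N_q = 49.88 × 37.8 = 1885.5 kPa; self-weight term 0.5·γ·B·N_γ·s_γ = 0.5 × 17.2 × 1.1 × 44.4 × 0.6 = 252.01 kPa.
q_ult = 1885.5 + 252.01 = 2137.5 kPa.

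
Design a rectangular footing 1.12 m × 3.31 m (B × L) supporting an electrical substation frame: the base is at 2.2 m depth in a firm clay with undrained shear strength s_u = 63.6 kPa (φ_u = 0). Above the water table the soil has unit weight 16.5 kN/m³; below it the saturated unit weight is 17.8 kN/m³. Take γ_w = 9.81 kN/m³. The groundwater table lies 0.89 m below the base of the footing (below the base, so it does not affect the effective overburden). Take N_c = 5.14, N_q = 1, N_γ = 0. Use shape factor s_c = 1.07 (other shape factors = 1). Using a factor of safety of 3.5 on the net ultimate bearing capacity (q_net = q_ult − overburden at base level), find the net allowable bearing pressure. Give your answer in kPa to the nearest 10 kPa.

q_all(net) ≈ 100 kPa

q = γ·D_f = 16.5 × 2.2 = 36.3 kPa.
c·N_c·s_c = 63.6 × 5.14 × 1.07 = 349.79 kPa
q·N_q = 36.3 × 1 = 36.3 kPa
q_ult = 349.79 + 36.3 = 386.09 kPa.
q_net = 386.09 − 36.3 = 349.79 kPa.
q_all(net) = 349.79 / 3.5 = 99.939 kPa.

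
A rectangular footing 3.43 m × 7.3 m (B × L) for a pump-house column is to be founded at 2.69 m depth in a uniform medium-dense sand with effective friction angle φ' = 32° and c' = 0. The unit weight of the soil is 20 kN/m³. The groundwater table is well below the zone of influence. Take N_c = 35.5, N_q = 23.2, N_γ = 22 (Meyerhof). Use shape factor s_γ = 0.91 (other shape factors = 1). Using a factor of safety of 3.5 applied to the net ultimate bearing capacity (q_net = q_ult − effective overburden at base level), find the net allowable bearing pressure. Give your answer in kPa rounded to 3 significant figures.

Overburden at base level: q = 20 × 2.69 = 53.8 kPa.
Surcharge term q·N_q = 53.8 × 23.2 = 1248.2 kPa; self-weight term 0.5·γ·B·N_γ·s_γ = 0.5 × 20 × 3.43 × 22 × 0.91 = 686.69 kPa.
q_ult = 1248.2 + 686.69 = 1934.8 kPa.
Net ultimate: q_net = 1934.8 − 53.8 = 1881 kPa.
q_all(net) = 1881 / 3.5 = 537.44 kPa.

q_all(net) ≈ 537 kPa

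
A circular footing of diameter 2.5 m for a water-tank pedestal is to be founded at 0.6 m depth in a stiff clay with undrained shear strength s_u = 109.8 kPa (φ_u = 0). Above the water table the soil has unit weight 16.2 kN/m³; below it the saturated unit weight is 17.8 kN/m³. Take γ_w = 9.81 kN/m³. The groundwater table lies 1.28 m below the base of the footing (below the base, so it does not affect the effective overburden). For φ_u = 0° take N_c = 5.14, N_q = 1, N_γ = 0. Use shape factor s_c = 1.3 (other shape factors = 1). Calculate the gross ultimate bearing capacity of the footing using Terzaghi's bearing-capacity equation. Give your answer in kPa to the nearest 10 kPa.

q_ult ≈ 740 kPa

Effective surcharge at the founding depth q = γ·D_f = 16.2 × 0.6 = 9.72 kPa.
q_ult = c·N_c·s_c + q·N_q
     = 109.8 × 5.14 × 1.3 + 9.72 × 1
     = 733.68 + 9.72 = 743.4 kPa.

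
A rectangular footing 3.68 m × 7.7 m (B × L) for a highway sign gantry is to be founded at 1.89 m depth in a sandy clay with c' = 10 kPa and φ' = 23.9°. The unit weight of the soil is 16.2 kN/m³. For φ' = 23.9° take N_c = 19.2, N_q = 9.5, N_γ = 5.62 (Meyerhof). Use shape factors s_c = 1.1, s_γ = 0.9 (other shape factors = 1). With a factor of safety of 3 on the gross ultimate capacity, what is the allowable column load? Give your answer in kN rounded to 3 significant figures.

Effective surcharge at the founding depth q = γ·D_f = 16.2 × 1.89 = 30.618 kPa.
q_ult = c·N_c·s_c + q·N_q + 0.5·γ·B·N_γ·s_γ
     = 10 × 19.2 × 1.1 + 30.618 × 9.5 + 0.5 × 16.2 × 3.68 × 5.62 × 0.9
     = 211.2 + 290.87 + 150.77 = 652.84 kPa.
Gross allowable pressure q_all = 652.84 / 3 = 217.61 kPa.
Footing area = 28.336 m², so allowable column load = 217.61 × 28.336 = 6166.3 kN.

P_all ≈ 6170 kN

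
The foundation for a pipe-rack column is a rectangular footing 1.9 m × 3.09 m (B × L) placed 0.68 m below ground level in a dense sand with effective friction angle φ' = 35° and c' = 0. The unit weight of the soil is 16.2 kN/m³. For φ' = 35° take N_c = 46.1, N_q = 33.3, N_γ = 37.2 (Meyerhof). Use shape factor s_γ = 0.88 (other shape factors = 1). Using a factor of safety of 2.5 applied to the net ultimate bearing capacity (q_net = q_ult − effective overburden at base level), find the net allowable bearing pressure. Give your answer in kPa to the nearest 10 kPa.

Overburden at base level: q = 16.2 × 0.68 = 11.016 kPa.
Surcharge term q·N_q = 11.016 × 33.3 = 366.83 kPa; self-weight term 0.5·γ·B·N_γ·s_γ = 0.5 × 16.2 × 1.9 × 37.2 × 0.88 = 503.81 kPa.
q_ult = 366.83 + 503.81 = 870.64 kPa.
Net ultimate: q_net = 870.64 − 11.016 = 859.62 kPa.
q_all(net) = 859.62 / 2.5 = 343.85 kPa.

q_all(net) ≈ 340 kPa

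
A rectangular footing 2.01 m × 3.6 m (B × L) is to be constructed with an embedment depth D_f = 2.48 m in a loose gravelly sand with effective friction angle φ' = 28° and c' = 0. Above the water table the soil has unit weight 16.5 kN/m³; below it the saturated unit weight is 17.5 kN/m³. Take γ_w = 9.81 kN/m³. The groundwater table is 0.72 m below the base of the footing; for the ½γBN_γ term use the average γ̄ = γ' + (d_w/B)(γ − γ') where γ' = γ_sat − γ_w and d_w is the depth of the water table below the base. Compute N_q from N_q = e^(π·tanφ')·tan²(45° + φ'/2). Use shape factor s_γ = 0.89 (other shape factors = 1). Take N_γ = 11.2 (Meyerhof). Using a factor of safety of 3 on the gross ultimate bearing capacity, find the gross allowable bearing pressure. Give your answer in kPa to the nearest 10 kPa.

q_all ≈ 240 kPa

N_q = e^(π·tan28°)·tan²(59°) = 14.72.
Overburden at base level: q = 16.5 × 2.48 = 40.92 kPa.
The water table is 0.72 m below the base (< B = 2.01 m), so the ½γBN_γ term uses γ̄ = γ' + (d_w/B)(γ − γ') = 7.69 + (0.72/2.01)(16.5 − 7.69) = 10.846 kN/m³.
Surcharge term q·N_q = 40.92 × 14.72 = 602.34 kPa; self-weight term 0.5·γ·B·N_γ·s_γ = 0.5 × 10.846 × 2.01 × 11.2 × 0.89 = 108.65 kPa.
q_ult = 602.34 + 108.65 = 710.99 kPa.
q_all = 710.99 / 3 = 237 kPa.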